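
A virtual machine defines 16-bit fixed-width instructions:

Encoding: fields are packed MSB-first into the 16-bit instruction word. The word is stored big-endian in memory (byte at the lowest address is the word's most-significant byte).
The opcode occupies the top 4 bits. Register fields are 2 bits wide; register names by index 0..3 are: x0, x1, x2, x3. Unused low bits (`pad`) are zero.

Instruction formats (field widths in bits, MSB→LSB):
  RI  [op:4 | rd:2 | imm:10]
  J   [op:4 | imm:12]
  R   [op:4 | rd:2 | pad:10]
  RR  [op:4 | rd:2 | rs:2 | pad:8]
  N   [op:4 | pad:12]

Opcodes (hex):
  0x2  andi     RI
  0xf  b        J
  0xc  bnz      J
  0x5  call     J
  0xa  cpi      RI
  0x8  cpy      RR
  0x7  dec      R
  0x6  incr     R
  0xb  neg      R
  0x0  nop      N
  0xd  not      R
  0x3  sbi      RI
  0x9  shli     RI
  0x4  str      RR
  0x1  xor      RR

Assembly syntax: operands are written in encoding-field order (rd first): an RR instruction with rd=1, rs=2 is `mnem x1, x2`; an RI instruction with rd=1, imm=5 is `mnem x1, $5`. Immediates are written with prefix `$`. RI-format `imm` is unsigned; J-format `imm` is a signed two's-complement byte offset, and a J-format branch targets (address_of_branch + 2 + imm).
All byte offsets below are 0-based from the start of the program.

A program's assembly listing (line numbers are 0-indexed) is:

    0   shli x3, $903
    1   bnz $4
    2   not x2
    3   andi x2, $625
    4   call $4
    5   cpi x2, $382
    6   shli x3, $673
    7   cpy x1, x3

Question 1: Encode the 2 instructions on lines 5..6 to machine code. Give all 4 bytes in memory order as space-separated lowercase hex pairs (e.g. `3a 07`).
a9 7e 9e a1

5. cpi fields op=0xa:4|rd=2:2|imm=382:10 → word a97eh → a9 7e
6. shli fields op=0x9:4|rd=3:2|imm=673:10 → word 9ea1h → 9e a1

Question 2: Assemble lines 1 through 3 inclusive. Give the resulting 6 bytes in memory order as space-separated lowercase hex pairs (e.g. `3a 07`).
L1: bnz op=0xc:4|imm=4:12 ⇒ 0xc004 ⇒ big c0 04
L2: not op=0xd:4|rd=2:2|pad=0:10 ⇒ 0xd800 ⇒ big d8 00
L3: andi op=0x2:4|rd=2:2|imm=625:10 ⇒ 0x2a71 ⇒ big 2a 71

c0 04 d8 00 2a 71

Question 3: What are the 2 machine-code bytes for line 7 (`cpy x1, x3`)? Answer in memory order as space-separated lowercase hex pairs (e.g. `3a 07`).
L7: cpy op=0x8:4|rd=1:2|rs=3:2|pad=0:8 ⇒ 0x8700 ⇒ big 87 00

87 00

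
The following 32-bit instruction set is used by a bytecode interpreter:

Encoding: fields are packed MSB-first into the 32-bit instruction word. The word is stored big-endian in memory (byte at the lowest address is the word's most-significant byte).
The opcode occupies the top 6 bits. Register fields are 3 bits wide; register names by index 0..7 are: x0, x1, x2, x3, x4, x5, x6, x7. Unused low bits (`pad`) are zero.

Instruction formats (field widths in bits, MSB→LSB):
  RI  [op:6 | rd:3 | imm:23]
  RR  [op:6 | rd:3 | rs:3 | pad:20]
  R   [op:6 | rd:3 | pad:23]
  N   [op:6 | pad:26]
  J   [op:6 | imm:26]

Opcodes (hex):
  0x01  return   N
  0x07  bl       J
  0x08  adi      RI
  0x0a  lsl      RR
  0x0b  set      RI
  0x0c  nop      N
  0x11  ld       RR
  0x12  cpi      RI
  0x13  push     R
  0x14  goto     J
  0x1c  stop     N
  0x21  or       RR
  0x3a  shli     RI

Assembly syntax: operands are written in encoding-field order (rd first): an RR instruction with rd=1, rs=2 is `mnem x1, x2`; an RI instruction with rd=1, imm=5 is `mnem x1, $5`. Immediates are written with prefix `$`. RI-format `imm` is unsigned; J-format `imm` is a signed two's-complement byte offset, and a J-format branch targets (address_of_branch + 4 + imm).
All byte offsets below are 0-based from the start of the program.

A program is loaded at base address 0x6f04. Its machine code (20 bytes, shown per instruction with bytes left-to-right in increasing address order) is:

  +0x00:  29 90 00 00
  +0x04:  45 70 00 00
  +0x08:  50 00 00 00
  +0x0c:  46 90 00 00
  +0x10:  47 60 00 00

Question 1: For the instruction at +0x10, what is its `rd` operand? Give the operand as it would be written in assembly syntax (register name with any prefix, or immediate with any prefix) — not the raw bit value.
x6

+0x10: 47 60 00 00 ⇒ word 0x47600000 (big)
  op=0x47600000>>26=0x11 ⇒ ld (RR)
  rd: (w>>23)&0x7=0x6 → x6
  rs: (w>>20)&0x7=0x6 → x6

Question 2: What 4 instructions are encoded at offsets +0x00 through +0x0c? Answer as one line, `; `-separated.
lsl x3, x1; ld x2, x7; goto $0; ld x5, x1

+0x00: 29 90 00 00 ⇒ word 0x29900000 (big)
  top 6b → 0xa → lsl [RR]
  rd@[25:23]=0x3 ⇒ x3
  rs@[22:20]=0x1 ⇒ x1
+0x04: 45 70 00 00 ⇒ word 0x45700000 (big)
  top 6b → 0x11 → ld [RR]
  rd@[25:23]=0x2 ⇒ x2
  rs@[22:20]=0x7 ⇒ x7
+0x08: 50 00 00 00 ⇒ word 0x50000000 (big)
  top 6b → 0x14 → goto [J]
  imm@[25:0]=0x0 ⇒ $0
+0x0c: 46 90 00 00 ⇒ word 0x46900000 (big)
  top 6b → 0x11 → ld [RR]
  rd@[25:23]=0x5 ⇒ x5
  rs@[22:20]=0x1 ⇒ x1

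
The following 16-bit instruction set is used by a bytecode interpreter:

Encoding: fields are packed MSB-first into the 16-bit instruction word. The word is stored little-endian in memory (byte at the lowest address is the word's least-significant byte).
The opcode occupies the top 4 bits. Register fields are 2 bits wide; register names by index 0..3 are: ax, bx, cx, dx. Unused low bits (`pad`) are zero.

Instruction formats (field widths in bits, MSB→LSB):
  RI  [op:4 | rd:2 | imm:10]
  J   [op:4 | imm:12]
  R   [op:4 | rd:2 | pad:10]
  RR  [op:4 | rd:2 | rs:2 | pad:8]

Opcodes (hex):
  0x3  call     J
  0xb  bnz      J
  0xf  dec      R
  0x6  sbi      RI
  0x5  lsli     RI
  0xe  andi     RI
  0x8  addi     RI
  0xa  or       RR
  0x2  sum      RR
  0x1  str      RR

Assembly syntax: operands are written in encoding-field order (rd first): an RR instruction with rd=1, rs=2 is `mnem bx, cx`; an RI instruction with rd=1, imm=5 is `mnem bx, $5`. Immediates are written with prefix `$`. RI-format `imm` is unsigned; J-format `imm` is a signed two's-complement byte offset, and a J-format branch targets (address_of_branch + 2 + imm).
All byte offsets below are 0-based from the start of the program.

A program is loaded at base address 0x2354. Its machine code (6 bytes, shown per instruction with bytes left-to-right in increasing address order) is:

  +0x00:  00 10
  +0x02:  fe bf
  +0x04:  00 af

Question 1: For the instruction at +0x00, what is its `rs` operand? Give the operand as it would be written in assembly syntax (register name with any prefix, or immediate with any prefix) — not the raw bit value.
ax

@+00  little-endian(00 10) = 0x1000
  opcode bits[15:12]=0x1: str/RR
  [11:10] rd=0 = ax
  [9:8] rs=0 = ax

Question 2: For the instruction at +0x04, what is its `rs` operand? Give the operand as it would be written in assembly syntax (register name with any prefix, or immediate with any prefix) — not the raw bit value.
[04] 00 af → 0xaf00
  opcode bits[15:12]=0xa: or/RR
  [11:10] rd=3 = dx
  [9:8] rs=3 = dx

dx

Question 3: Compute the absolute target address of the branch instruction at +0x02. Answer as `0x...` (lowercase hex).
@+02  little-endian(fe bf) = 0xbffe
  op=0xbffe>>12=0xb ⇒ bnz (J)
  imm: (w>>0)&0xfff=0xffe (s12→-2) → $-2
  target = base 0x2354 + off 0x02 + 2 + imm -2 = 0x2356

0x2356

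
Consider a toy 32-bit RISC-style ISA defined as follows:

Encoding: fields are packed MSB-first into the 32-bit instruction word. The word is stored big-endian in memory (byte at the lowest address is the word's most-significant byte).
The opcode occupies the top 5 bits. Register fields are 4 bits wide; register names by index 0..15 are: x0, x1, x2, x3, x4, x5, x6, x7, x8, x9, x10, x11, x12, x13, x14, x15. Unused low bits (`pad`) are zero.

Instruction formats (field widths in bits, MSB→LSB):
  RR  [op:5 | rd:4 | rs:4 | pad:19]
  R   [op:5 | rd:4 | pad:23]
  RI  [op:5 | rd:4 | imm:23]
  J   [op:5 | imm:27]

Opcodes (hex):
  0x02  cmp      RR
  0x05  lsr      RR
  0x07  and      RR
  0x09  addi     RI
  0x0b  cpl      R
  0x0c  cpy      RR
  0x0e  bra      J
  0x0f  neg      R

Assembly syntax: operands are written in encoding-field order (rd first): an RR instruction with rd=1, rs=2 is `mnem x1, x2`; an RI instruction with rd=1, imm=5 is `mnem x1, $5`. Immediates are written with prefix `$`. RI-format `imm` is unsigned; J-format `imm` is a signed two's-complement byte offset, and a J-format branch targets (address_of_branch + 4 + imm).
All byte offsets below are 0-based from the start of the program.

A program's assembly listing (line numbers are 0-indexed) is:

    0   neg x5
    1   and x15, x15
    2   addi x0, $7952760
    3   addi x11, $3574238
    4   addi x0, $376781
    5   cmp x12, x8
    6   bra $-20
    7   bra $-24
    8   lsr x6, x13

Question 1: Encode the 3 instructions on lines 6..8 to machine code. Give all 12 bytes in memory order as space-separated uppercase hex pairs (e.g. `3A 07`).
77 FF FF EC 77 FF FF E8 2B 68 00 00

line 6 (bra): pack op=0xe:5|imm=-20:27 = 0x77ffffec; big→ 77 ff ff ec
line 7 (bra): pack op=0xe:5|imm=-24:27 = 0x77ffffe8; big→ 77 ff ff e8
line 8 (lsr): pack op=0x5:5|rd=6:4|rs=13:4|pad=0:19 = 0x2b680000; big→ 2b 68 00 00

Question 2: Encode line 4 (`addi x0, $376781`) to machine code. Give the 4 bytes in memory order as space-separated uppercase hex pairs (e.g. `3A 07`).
line 4 (addi): pack op=0x9:5|rd=0:4|imm=376781:23 = 0x4805bfcd; big→ 48 05 bf cd

48 05 BF CD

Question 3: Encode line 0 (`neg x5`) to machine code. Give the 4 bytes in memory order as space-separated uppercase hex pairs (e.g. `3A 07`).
line 0 (neg): pack op=0xf:5|rd=5:4|pad=0:23 = 0x7a800000; big→ 7a 80 00 00

7A 80 00 00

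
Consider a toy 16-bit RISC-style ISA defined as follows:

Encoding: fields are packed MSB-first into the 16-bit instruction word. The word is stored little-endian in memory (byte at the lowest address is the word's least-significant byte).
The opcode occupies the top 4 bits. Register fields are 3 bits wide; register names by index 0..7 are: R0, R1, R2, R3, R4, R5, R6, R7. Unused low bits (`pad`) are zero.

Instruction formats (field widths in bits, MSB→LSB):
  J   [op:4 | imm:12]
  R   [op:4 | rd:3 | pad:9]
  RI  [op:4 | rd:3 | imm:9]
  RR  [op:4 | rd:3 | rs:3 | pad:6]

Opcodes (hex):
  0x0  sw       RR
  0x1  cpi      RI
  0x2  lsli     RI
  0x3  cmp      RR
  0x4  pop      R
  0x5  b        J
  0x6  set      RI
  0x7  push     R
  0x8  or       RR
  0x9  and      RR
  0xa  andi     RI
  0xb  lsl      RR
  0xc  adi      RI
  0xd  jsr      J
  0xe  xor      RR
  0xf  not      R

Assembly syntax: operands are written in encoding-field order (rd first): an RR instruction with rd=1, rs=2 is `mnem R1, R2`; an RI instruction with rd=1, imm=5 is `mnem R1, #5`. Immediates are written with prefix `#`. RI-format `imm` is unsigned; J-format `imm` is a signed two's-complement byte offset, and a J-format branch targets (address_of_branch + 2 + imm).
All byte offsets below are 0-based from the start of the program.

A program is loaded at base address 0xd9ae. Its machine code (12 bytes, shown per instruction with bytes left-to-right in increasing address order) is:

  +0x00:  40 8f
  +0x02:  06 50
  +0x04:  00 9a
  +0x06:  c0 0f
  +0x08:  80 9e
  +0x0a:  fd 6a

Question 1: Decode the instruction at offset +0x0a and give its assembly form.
[0a] fd 6a → 0x6afd
  op=0x6afd>>12=0x6 ⇒ set (RI)
  rd: (w>>9)&0x7=0x5 → R5
  imm: (w>>0)&0x1ff=0xfd → #253

set R5, #253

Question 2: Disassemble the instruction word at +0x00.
off 0x00: read 40 8f as little → 0x8f40
  top 4b → 0x8 → or [RR]
  [11:9] rd=7 = R7
  [8:6] rs=5 = R5

or R7, R5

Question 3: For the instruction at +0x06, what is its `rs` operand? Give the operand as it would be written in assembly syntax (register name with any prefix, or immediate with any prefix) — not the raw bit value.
[06] c0 0f → 0x0fc0
  top 4b → 0x0 → sw [RR]
  [11:9] rd=7 = R7
  [8:6] rs=7 = R7

R7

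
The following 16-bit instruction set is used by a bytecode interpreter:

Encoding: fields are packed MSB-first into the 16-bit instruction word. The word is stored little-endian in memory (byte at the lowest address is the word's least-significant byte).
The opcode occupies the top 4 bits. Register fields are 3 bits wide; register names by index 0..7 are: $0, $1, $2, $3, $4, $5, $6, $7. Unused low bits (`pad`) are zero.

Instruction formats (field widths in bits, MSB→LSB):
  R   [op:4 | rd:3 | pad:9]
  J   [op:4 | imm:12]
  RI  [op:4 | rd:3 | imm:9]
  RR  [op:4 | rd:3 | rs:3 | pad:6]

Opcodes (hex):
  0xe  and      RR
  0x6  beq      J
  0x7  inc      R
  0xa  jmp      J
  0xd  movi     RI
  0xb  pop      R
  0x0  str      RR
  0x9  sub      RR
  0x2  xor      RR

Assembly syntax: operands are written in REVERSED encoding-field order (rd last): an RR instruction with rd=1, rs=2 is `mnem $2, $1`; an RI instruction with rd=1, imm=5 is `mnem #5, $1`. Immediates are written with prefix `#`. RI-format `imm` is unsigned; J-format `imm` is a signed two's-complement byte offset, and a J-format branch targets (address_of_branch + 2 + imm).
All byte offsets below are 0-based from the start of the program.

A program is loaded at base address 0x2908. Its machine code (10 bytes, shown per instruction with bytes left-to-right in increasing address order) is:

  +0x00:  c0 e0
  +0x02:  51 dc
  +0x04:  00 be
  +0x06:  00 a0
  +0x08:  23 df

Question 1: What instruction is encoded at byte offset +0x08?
[08] 23 df → 0xdf23
  opcode bits[15:12]=0xd: movi/RI
  rd@[11:9]=0x7 ⇒ $7
  imm@[8:0]=0x123 ⇒ #291

movi #291, $7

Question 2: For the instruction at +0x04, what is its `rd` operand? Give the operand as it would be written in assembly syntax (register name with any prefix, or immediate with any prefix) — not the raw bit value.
+0x04: 00 be ⇒ word 0xbe00 (little)
  top 4b → 0xb → pop [R]
  [11:9] rd=7 = $7

$7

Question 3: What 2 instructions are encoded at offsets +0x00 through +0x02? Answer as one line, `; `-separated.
@+00  little-endian(c0 e0) = 0xe0c0
  op=0xe0c0>>12=0xe ⇒ and (RR)
  rd@[11:9]=0x0 ⇒ $0
  rs@[8:6]=0x3 ⇒ $3
@+02  little-endian(51 dc) = 0xdc51
  op=0xdc51>>12=0xd ⇒ movi (RI)
  rd@[11:9]=0x6 ⇒ $6
  imm@[8:0]=0x51 ⇒ #81

and $3, $0; movi #81, $6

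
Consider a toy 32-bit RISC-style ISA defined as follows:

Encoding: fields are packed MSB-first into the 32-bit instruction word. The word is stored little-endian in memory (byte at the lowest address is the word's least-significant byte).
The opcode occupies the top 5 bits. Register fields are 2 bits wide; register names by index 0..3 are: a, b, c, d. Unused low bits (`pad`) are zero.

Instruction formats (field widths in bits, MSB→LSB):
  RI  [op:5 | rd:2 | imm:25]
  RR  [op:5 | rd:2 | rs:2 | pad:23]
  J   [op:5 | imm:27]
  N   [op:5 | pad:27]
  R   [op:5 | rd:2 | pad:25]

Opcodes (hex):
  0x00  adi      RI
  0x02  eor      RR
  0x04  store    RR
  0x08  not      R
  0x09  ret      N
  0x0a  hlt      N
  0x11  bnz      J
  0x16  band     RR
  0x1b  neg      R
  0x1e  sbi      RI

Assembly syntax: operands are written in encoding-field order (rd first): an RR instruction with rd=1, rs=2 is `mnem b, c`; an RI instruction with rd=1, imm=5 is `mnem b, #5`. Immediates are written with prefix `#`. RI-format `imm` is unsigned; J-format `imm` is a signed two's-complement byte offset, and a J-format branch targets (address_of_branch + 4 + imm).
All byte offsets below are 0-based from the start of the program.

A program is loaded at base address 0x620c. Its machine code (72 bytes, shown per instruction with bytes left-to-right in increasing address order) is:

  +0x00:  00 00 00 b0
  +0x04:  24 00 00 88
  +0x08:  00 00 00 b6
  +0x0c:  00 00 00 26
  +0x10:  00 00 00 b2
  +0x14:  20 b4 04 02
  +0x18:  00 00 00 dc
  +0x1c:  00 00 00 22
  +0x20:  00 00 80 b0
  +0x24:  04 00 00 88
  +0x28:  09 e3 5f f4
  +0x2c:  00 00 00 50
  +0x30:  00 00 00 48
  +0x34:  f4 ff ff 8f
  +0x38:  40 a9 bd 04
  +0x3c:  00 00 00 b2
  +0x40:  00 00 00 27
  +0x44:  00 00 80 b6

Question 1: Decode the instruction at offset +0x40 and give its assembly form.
store d, c

[40] 00 00 00 27 → 0x27000000
  opcode bits[31:27]=0x4: store/RR
  rd: (w>>25)&0x3=0x3 → d
  rs: (w>>23)&0x3=0x2 → c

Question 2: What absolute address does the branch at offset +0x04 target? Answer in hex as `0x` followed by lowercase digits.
+0x04: 24 00 00 88 ⇒ word 0x88000024 (little)
  top 5b → 0x11 → bnz [J]
  [26:0] imm=36 = #36
  target = base 0x620c + off 0x04 + 4 + imm 36 = 0x6238

0x6238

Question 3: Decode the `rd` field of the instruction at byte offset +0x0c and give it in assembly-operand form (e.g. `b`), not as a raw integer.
off 0x0c: read 00 00 00 26 as little → 0x26000000
  op=0x26000000>>27=0x4 ⇒ store (RR)
  rd: (w>>25)&0x3=0x3 → d
  rs: (w>>23)&0x3=0x0 → a

d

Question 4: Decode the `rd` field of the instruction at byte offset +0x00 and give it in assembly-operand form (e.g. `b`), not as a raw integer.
@+00  little-endian(00 00 00 b0) = 0xb0000000
  top 5b → 0x16 → band [RR]
  [26:25] rd=0 = a
  [24:23] rs=0 = a

a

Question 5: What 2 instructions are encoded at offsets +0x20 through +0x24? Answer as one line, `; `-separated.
+0x20: 00 00 80 b0 ⇒ word 0xb0800000 (little)
  top 5b → 0x16 → band [RR]
  rd@[26:25]=0x0 ⇒ a
  rs@[24:23]=0x1 ⇒ b
+0x24: 04 00 00 88 ⇒ word 0x88000004 (little)
  top 5b → 0x11 → bnz [J]
  imm@[26:0]=0x4 ⇒ #4

band a, b; bnz #4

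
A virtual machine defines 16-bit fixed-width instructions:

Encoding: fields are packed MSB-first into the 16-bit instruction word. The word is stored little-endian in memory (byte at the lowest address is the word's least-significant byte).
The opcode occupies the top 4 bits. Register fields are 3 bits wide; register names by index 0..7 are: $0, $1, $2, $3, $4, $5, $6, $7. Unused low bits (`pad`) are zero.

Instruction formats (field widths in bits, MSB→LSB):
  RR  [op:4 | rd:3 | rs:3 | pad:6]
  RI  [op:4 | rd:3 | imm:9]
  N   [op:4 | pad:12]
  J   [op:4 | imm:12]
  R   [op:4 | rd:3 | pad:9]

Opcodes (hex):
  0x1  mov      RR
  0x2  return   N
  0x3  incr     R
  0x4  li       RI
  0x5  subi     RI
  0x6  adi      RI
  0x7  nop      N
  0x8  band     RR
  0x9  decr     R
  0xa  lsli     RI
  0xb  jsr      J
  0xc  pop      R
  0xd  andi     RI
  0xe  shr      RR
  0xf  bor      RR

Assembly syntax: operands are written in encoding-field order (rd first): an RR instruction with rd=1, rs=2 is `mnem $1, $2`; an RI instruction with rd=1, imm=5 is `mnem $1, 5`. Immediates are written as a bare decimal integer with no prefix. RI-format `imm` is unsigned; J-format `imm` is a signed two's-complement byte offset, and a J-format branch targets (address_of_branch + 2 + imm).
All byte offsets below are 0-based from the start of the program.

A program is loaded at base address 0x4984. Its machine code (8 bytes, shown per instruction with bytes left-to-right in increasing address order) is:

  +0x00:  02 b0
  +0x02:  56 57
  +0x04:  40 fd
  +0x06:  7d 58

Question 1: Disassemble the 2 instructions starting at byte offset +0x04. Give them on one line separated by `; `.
bor $6, $5; subi $4, 125

[04] 40 fd → 0xfd40
  top 4b → 0xf → bor [RR]
  [11:9] rd=6 = $6
  [8:6] rs=5 = $5
[06] 7d 58 → 0x587d
  top 4b → 0x5 → subi [RI]
  [11:9] rd=4 = $4
  [8:0] imm=125 = 125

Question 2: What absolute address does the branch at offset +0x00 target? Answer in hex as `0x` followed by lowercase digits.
0x4988

+0x00: 02 b0 ⇒ word 0xb002 (little)
  top 4b → 0xb → jsr [J]
  imm@[11:0]=0x2 ⇒ 2
  target = base 0x4984 + off 0x00 + 2 + imm 2 = 0x4988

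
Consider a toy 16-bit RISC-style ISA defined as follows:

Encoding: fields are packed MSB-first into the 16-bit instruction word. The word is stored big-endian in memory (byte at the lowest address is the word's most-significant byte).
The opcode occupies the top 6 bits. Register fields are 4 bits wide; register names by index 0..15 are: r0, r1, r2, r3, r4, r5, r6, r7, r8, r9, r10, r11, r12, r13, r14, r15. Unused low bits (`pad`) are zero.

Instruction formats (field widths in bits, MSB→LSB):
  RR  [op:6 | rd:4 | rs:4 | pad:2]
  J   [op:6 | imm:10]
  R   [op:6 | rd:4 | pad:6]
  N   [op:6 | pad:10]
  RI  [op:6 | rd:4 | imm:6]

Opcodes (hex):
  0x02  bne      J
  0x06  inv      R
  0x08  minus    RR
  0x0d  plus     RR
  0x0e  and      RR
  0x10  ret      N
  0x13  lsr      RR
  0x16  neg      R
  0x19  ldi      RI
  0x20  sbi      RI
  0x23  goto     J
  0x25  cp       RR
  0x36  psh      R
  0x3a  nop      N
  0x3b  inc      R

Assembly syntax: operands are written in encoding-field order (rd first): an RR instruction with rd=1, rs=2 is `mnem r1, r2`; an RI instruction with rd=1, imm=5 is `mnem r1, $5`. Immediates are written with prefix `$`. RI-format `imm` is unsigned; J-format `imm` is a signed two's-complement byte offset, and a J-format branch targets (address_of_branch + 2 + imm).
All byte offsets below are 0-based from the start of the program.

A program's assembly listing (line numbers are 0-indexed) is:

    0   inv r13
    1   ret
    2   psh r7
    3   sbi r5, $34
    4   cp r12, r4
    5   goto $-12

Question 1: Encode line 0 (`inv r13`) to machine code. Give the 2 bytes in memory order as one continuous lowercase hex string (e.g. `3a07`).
line 0 (inv): pack op=0x6:6|rd=13:4|pad=0:6 = 0x1b40; big→ 1b 40

1b40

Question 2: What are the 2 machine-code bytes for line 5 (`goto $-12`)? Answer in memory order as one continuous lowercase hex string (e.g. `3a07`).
8ff4

line 5 (goto): pack op=0x23:6|imm=-12:10 = 0x8ff4; big→ 8f f4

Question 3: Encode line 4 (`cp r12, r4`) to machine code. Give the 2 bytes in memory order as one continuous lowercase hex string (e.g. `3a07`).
line 4 (cp): pack op=0x25:6|rd=12:4|rs=4:4|pad=0:2 = 0x9710; big→ 97 10

9710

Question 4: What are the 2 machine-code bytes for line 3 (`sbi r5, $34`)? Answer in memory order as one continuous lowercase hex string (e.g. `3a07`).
L3: sbi op=0x20:6|rd=5:4|imm=34:6 ⇒ 0x8162 ⇒ big 81 62

8162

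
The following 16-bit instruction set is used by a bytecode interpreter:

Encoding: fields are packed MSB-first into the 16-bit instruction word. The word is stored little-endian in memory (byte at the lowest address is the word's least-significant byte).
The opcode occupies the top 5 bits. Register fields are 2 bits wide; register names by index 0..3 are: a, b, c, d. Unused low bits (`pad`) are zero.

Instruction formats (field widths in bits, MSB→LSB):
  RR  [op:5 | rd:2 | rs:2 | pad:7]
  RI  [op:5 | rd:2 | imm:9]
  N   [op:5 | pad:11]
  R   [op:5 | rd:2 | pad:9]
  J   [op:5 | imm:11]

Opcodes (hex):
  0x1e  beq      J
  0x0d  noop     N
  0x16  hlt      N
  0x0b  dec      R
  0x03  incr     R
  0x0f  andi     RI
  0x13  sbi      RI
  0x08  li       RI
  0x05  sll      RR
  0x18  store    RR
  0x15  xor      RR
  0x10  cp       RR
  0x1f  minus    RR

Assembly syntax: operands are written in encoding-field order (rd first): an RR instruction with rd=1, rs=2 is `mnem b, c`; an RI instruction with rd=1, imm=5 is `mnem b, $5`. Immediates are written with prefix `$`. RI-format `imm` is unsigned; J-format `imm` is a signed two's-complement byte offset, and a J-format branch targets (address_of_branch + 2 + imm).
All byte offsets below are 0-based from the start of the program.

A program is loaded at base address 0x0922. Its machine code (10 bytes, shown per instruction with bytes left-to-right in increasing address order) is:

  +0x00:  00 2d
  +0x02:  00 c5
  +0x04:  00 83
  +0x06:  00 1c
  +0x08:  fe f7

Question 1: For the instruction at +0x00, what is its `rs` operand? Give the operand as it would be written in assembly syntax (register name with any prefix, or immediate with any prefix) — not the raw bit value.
+0x00: 00 2d ⇒ word 0x2d00 (little)
  top 5b → 0x5 → sll [RR]
  [10:9] rd=2 = c
  [8:7] rs=2 = c

c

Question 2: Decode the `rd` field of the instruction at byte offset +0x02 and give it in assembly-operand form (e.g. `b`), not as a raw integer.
off 0x02: read 00 c5 as little → 0xc500
  opcode bits[15:11]=0x18: store/RR
  rd: (w>>9)&0x3=0x2 → c
  rs: (w>>7)&0x3=0x2 → c

c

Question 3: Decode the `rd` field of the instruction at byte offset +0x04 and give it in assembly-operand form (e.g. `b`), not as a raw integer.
[04] 00 83 → 0x8300
  top 5b → 0x10 → cp [RR]
  rd: (w>>9)&0x3=0x1 → b
  rs: (w>>7)&0x3=0x2 → c

b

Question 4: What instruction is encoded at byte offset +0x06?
incr c

+0x06: 00 1c ⇒ word 0x1c00 (little)
  op=0x1c00>>11=0x3 ⇒ incr (R)
  rd: (w>>9)&0x3=0x2 → c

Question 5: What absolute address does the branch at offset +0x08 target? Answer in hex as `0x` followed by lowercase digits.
0x092a

[08] fe f7 → 0xf7fe
  top 5b → 0x1e → beq [J]
  imm: (w>>0)&0x7ff=0x7fe (s11→-2) → $-2
  target = base 0x0922 + off 0x08 + 2 + imm -2 = 0x092a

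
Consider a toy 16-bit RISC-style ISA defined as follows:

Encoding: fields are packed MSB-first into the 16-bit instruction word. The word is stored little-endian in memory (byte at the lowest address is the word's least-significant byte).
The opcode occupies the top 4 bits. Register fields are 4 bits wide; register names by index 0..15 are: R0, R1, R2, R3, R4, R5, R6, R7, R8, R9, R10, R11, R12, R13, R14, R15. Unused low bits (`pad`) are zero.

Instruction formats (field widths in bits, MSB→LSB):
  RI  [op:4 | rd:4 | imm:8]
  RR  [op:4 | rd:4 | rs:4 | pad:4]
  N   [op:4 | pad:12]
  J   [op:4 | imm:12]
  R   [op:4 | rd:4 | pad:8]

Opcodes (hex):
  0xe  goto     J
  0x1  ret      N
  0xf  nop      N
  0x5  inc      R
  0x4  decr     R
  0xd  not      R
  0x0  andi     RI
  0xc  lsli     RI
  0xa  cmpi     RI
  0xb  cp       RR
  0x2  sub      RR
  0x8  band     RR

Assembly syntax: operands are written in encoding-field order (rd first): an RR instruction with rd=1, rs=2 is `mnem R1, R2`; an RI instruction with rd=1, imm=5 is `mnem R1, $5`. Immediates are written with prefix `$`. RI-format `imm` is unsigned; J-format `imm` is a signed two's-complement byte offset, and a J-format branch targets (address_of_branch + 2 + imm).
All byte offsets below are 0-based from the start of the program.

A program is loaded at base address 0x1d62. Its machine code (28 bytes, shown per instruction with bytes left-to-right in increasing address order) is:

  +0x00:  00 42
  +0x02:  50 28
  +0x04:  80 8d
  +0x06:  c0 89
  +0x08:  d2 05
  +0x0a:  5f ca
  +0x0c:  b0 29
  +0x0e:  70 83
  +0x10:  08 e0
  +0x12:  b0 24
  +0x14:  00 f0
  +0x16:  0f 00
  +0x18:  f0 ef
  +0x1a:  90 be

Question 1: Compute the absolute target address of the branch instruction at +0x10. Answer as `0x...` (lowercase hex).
+0x10: 08 e0 ⇒ word 0xe008 (little)
  opcode bits[15:12]=0xe: goto/J
  imm@[11:0]=0x8 ⇒ $8
  target = base 0x1d62 + off 0x10 + 2 + imm 8 = 0x1d7c

0x1d7c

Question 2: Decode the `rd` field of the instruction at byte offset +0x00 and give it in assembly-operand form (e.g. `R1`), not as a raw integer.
@+00  little-endian(00 42) = 0x4200
  opcode bits[15:12]=0x4: decr/R
  [11:8] rd=2 = R2

R2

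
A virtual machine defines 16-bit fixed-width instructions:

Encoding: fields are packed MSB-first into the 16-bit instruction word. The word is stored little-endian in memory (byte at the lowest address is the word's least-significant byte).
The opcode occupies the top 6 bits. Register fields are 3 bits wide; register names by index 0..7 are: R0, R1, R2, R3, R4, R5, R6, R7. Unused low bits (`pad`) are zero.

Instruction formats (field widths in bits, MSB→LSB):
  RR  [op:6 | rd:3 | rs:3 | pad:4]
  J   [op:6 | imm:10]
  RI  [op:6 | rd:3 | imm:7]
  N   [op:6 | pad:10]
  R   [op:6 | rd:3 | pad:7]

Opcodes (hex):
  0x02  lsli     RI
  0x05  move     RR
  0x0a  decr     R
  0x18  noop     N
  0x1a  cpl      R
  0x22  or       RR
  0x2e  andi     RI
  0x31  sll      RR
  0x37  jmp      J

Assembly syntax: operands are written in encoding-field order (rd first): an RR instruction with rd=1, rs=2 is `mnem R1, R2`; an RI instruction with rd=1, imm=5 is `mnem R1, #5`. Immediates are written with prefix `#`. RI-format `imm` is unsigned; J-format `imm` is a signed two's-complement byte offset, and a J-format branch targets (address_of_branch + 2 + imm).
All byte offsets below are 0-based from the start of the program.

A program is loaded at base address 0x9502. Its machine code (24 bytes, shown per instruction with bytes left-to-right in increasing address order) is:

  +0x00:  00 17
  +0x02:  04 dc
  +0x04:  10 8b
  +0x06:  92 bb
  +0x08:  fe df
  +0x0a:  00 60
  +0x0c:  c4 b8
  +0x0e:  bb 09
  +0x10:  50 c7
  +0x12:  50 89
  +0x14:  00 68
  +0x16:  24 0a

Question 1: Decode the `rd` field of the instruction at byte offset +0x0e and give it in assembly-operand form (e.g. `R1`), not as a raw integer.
R3

off 0x0e: read bb 09 as little → 0x09bb
  op=0x09bb>>10=0x2 ⇒ lsli (RI)
  rd@[9:7]=0x3 ⇒ R3
  imm@[6:0]=0x3b ⇒ #59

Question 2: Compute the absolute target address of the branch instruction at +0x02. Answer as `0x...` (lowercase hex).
0x950a

[02] 04 dc → 0xdc04
  opcode bits[15:10]=0x37: jmp/J
  imm@[9:0]=0x4 ⇒ #4
  target = base 0x9502 + off 0x02 + 2 + imm 4 = 0x950a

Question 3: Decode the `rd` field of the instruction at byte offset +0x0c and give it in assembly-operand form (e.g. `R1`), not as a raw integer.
R1

[0c] c4 b8 → 0xb8c4
  op=0xb8c4>>10=0x2e ⇒ andi (RI)
  rd@[9:7]=0x1 ⇒ R1
  imm@[6:0]=0x44 ⇒ #68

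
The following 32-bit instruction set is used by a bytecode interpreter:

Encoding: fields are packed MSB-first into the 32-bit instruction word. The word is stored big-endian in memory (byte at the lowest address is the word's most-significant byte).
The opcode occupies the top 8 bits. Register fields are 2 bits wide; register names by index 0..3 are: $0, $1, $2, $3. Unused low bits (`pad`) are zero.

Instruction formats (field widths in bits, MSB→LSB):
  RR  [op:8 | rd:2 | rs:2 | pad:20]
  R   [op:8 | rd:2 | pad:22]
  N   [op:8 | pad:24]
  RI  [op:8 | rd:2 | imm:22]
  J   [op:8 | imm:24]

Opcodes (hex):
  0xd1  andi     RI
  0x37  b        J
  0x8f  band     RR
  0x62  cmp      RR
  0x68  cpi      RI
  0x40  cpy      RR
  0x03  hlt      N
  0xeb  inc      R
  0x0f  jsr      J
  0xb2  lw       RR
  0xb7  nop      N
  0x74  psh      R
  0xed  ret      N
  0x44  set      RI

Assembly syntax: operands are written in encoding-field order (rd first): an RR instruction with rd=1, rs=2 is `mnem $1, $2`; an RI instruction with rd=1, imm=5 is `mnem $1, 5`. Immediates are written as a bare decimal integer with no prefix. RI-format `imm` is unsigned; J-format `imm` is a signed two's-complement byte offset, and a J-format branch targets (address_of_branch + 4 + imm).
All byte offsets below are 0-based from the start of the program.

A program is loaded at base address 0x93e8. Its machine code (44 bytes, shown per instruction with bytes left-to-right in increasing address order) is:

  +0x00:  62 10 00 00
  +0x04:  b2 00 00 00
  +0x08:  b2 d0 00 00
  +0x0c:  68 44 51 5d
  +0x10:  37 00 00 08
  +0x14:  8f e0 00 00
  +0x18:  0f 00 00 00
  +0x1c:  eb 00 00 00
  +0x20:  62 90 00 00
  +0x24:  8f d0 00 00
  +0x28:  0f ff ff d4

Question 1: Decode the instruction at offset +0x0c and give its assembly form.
+0x0c: 68 44 51 5d ⇒ word 0x6844515d (big)
  op=0x6844515d>>24=0x68 ⇒ cpi (RI)
  [23:22] rd=1 = $1
  [21:0] imm=282973 = 282973

cpi $1, 282973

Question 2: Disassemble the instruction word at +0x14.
band $3, $2

[14] 8f e0 00 00 → 0x8fe00000
  op=0x8fe00000>>24=0x8f ⇒ band (RR)
  rd: (w>>22)&0x3=0x3 → $3
  rs: (w>>20)&0x3=0x2 → $2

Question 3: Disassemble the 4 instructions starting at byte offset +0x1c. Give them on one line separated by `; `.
inc $0; cmp $2, $1; band $3, $1; jsr -44

@+1c  big-endian(eb 00 00 00) = 0xeb000000
  op=0xeb000000>>24=0xeb ⇒ inc (R)
  rd@[23:22]=0x0 ⇒ $0
@+20  big-endian(62 90 00 00) = 0x62900000
  op=0x62900000>>24=0x62 ⇒ cmp (RR)
  rd@[23:22]=0x2 ⇒ $2
  rs@[21:20]=0x1 ⇒ $1
@+24  big-endian(8f d0 00 00) = 0x8fd00000
  op=0x8fd00000>>24=0x8f ⇒ band (RR)
  rd@[23:22]=0x3 ⇒ $3
  rs@[21:20]=0x1 ⇒ $1
@+28  big-endian(0f ff ff d4) = 0x0fffffd4
  op=0x0fffffd4>>24=0xf ⇒ jsr (J)
  imm@[23:0]=0xffffd4 (s24→-44) ⇒ -44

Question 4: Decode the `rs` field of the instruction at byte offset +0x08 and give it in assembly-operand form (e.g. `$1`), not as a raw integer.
off 0x08: read b2 d0 00 00 as big → 0xb2d00000
  top 8b → 0xb2 → lw [RR]
  [23:22] rd=3 = $3
  [21:20] rs=1 = $1

$1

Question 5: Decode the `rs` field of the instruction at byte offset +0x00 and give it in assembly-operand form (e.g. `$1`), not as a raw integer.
[00] 62 10 00 00 → 0x62100000
  op=0x62100000>>24=0x62 ⇒ cmp (RR)
  rd: (w>>22)&0x3=0x0 → $0
  rs: (w>>20)&0x3=0x1 → $1

$1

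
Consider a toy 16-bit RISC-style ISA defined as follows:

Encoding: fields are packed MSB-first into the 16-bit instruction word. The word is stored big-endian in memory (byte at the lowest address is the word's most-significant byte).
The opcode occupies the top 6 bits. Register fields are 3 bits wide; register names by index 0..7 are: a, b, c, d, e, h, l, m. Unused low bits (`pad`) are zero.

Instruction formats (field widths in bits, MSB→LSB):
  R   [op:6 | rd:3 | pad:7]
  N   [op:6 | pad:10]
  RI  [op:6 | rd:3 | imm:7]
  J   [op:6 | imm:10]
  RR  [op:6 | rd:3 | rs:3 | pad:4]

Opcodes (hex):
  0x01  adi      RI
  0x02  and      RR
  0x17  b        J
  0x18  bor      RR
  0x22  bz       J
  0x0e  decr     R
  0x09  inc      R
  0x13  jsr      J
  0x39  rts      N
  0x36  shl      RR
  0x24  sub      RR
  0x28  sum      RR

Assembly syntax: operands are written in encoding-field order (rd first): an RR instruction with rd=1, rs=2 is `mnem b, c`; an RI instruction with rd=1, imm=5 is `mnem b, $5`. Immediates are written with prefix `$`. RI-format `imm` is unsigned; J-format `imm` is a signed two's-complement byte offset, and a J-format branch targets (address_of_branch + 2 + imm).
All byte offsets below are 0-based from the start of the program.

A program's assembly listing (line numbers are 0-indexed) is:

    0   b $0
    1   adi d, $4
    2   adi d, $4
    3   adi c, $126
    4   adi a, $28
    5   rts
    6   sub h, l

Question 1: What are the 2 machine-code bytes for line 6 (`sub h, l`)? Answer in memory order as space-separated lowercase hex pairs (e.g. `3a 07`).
92 e0

L6: sub op=0x24:6|rd=5:3|rs=6:3|pad=0:4 ⇒ 0x92e0 ⇒ big 92 e0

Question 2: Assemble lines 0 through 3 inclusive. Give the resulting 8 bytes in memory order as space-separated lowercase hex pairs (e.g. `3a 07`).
line 0 (b): pack op=0x17:6|imm=0:10 = 0x5c00; big→ 5c 00
line 1 (adi): pack op=0x1:6|rd=3:3|imm=4:7 = 0x0584; big→ 05 84
line 2 (adi): pack op=0x1:6|rd=3:3|imm=4:7 = 0x0584; big→ 05 84
line 3 (adi): pack op=0x1:6|rd=2:3|imm=126:7 = 0x057e; big→ 05 7e

5c 00 05 84 05 84 05 7e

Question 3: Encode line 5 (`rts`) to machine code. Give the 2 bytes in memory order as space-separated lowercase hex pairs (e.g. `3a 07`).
L5: rts op=0x39:6|pad=0:10 ⇒ 0xe400 ⇒ big e4 00

e4 00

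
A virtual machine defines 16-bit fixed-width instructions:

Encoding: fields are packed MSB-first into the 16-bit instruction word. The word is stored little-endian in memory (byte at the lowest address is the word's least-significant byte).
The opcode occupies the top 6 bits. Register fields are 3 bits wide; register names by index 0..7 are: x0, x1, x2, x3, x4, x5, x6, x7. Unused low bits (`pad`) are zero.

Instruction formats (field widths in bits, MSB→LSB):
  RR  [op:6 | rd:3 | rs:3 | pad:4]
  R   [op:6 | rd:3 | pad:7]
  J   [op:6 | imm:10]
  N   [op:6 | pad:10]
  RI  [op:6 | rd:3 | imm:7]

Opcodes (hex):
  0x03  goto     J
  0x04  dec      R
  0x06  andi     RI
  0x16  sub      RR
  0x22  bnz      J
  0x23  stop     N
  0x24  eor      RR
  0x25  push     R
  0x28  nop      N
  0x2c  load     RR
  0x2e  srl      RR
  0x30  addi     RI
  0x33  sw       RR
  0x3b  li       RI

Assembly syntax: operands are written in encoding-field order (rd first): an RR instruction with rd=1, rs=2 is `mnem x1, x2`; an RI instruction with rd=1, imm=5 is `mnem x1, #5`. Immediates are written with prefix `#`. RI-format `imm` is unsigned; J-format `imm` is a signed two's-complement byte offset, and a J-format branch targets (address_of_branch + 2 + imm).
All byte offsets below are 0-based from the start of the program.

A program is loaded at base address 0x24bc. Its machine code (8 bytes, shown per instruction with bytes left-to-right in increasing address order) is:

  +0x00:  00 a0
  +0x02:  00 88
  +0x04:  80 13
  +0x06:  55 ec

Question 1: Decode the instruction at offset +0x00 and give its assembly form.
nop

off 0x00: read 00 a0 as little → 0xa000
  top 6b → 0x28 → nop [N]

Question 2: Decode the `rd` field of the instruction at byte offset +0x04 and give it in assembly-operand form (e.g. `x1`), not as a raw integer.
x7

@+04  little-endian(80 13) = 0x1380
  top 6b → 0x4 → dec [R]
  rd@[9:7]=0x7 ⇒ x7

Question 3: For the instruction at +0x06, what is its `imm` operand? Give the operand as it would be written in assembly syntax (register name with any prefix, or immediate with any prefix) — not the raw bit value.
#85

+0x06: 55 ec ⇒ word 0xec55 (little)
  op=0xec55>>10=0x3b ⇒ li (RI)
  rd@[9:7]=0x0 ⇒ x0
  imm@[6:0]=0x55 ⇒ #85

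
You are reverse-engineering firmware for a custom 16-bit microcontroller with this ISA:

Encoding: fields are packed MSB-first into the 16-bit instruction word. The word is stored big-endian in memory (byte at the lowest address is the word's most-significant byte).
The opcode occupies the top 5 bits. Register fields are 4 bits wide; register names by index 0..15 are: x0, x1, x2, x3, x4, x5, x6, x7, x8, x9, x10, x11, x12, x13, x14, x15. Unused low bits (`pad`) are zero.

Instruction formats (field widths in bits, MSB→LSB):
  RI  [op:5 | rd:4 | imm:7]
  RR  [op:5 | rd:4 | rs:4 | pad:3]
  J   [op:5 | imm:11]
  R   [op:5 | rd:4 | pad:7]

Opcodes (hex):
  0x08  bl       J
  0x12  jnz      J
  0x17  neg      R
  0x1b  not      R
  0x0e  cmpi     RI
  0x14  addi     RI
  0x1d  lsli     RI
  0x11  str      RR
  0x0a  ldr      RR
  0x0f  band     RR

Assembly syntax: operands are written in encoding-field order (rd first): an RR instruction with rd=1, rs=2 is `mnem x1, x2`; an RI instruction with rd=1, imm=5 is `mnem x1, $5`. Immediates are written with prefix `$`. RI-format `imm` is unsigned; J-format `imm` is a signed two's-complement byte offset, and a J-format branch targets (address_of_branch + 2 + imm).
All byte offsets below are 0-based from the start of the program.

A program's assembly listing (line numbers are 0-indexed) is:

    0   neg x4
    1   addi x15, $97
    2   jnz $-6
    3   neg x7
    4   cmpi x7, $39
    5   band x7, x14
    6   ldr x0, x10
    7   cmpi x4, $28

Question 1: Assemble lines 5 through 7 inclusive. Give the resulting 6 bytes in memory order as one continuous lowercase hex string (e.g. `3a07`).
7bf05050721c

L5: band op=0xf:5|rd=7:4|rs=14:4|pad=0:3 ⇒ 0x7bf0 ⇒ big 7b f0
L6: ldr op=0xa:5|rd=0:4|rs=10:4|pad=0:3 ⇒ 0x5050 ⇒ big 50 50
L7: cmpi op=0xe:5|rd=4:4|imm=28:7 ⇒ 0x721c ⇒ big 72 1c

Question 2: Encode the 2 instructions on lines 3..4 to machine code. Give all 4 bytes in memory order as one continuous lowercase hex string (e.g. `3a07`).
bb8073a7

3. neg fields op=0x17:5|rd=7:4|pad=0:7 → word bb80h → bb 80
4. cmpi fields op=0xe:5|rd=7:4|imm=39:7 → word 73a7h → 73 a7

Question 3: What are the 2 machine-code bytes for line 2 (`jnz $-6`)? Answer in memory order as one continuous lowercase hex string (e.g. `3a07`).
L2: jnz op=0x12:5|imm=-6:11 ⇒ 0x97fa ⇒ big 97 fa

97fa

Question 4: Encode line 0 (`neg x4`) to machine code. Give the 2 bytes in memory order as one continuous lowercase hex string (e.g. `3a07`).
ba00

0. neg fields op=0x17:5|rd=4:4|pad=0:7 → word ba00h → ba 00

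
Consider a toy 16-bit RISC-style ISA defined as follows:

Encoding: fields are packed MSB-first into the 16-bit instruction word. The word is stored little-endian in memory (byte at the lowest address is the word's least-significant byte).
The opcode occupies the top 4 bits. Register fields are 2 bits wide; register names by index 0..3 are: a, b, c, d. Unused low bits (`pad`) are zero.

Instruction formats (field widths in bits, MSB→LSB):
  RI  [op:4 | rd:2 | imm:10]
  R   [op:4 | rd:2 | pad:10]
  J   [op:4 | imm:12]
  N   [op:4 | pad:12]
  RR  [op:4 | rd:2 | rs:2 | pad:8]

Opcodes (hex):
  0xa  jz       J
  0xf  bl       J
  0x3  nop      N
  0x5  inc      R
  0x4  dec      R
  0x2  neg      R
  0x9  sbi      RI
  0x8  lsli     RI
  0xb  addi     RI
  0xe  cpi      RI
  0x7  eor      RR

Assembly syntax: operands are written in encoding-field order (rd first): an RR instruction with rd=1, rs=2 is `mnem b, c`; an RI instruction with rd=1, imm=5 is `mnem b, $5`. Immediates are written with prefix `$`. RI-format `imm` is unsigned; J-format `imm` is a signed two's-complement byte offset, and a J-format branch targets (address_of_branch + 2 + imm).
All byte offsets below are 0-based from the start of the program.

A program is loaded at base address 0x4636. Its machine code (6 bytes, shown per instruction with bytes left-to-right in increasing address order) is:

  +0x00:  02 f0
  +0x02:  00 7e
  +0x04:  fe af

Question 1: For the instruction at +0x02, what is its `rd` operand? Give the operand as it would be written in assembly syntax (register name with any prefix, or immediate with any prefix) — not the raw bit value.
d

+0x02: 00 7e ⇒ word 0x7e00 (little)
  opcode bits[15:12]=0x7: eor/RR
  rd@[11:10]=0x3 ⇒ d
  rs@[9:8]=0x2 ⇒ c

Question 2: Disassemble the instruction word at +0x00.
@+00  little-endian(02 f0) = 0xf002
  top 4b → 0xf → bl [J]
  imm@[11:0]=0x2 ⇒ $2

bl $2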